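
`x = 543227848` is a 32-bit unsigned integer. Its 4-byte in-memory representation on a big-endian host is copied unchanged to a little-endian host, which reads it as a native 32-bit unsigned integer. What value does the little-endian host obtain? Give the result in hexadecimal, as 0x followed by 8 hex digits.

0xC8FF6020

543227848 in 32-bit hexadecimal is 0x2060FFC8.
Stored big-endian, the bytes at ascending addresses are 20 60 FF C8.
Read back as little-endian, the first byte is least significant, giving 0xC8FF6020.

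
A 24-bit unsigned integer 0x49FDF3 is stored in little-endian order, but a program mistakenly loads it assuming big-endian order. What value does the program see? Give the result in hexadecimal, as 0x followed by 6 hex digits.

Stored little-endian, the bytes at ascending addresses are F3 FD 49.
Read back as big-endian, the last byte is least significant, giving 0xF3FD49.

0xF3FD49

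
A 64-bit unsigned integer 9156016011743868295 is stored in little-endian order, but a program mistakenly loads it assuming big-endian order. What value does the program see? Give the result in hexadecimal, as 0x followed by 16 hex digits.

0x8735C8510DB4107F

9156016011743868295 in 64-bit hexadecimal is 0x7F10B40D51C83587.
Stored little-endian, the bytes at ascending addresses are 87 35 C8 51 0D B4 10 7F.
Read back as big-endian, the last byte is least significant, giving 0x8735C8510DB4107F.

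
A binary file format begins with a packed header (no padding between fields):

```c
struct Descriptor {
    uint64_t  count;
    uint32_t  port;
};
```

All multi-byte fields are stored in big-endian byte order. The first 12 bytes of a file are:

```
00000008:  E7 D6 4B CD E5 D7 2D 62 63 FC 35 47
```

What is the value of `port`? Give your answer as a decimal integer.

`port` follows `count` (8 bytes), so it starts at byte offset 8 and occupies 4 bytes.
Bytes at offsets 8..11: 63 FC 35 47.
Big-endian stores the most-significant byte at the lowest address.
The bytes are already most-significant first: 0x63FC3547.
0x63FC3547 = 1677473095.

1677473095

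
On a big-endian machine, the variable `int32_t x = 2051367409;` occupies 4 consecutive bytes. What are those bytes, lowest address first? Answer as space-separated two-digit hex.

7A 45 61 F1

2051367409 in hexadecimal, padded to 32 bits, is 0x7A4561F1.
Split into bytes (most-significant first): 7A 45 61 F1.
Big-endian: lowest address holds the most-significant byte.
So the memory order matches the most-significant-first order: 7A 45 61 F1.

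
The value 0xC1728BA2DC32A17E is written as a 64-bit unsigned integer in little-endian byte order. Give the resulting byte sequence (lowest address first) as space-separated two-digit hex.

7E A1 32 DC A2 8B 72 C1

Split into bytes (most-significant first): C1 72 8B A2 DC 32 A1 7E.
In little-endian order the low byte comes first in memory.
So at ascending addresses the bytes are 7E A1 32 DC A2 8B 72 C1.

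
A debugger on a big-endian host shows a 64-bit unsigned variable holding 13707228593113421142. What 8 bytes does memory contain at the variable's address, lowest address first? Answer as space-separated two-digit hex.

BE 39 DB C8 0B 9A 55 56

13707228593113421142 in hexadecimal, padded to 64 bits, is 0xBE39DBC80B9A5556.
Split into bytes (most-significant first): BE 39 DB C8 0B 9A 55 56.
In big-endian order the high byte comes first in memory.
So the memory order matches the most-significant-first order: BE 39 DB C8 0B 9A 55 56.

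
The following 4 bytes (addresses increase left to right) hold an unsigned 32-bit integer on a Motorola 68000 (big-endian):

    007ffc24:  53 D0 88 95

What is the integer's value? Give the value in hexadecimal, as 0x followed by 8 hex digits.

Big-endian: lowest address holds the most-significant byte.
The bytes are already most-significant first: 0x53D08895.

0x53D08895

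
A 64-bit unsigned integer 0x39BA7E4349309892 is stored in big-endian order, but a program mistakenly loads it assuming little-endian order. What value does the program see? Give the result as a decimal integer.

10563246017220622905

Stored big-endian, the bytes at ascending addresses are 39 BA 7E 43 49 30 98 92.
Read back as little-endian, the first byte is least significant, giving 0x92983049437EBA39.
0x92983049437EBA39 = 10563246017220622905.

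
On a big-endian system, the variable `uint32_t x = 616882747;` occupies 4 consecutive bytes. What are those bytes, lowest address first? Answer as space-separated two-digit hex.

24 C4 E2 3B

616882747 in hexadecimal, padded to 32 bits, is 0x24C4E23B.
Split into bytes (most-significant first): 24 C4 E2 3B.
Big-endian stores the most-significant byte at the lowest address.
So the memory order matches the most-significant-first order: 24 C4 E2 3B.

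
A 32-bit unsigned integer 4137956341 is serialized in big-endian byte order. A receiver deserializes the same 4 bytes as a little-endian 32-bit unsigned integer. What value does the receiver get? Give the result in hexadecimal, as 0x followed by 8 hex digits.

0xF533A4F6

4137956341 in 32-bit hexadecimal is 0xF6A433F5.
Stored big-endian, the bytes at ascending addresses are F6 A4 33 F5.
Read back as little-endian, the first byte is least significant, giving 0xF533A4F6.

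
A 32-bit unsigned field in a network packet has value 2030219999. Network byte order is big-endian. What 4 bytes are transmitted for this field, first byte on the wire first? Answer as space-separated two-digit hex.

79 02 B2 DF

2030219999 in hexadecimal, padded to 32 bits, is 0x7902B2DF.
Split into bytes (most-significant first): 79 02 B2 DF.
In big-endian order the high byte comes first in memory.
So the memory order matches the most-significant-first order: 79 02 B2 DF.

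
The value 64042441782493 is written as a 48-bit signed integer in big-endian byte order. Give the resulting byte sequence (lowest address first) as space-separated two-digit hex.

3A 3F 0A FE 34 DD

64042441782493 in hexadecimal, padded to 48 bits, is 0x3A3F0AFE34DD.
Split into bytes (most-significant first): 3A 3F 0A FE 34 DD.
In big-endian order the high byte comes first in memory.
So the memory order matches the most-significant-first order: 3A 3F 0A FE 34 DD.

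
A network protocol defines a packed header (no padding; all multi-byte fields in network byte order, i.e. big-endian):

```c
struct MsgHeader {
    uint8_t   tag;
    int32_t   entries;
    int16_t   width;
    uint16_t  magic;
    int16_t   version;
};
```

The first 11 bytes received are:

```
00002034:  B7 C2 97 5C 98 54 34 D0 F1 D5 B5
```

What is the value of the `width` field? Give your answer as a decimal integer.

`width` follows `tag` (1 B), `entries` (4 B), so it starts at offset 1 + 4 = 5 and occupies 2 bytes.
Bytes at offsets 5..6: 54 34.
Big-endian: lowest address holds the most-significant byte.
The bytes are already most-significant first: 0x5434.
0x5434 = 21556.

21556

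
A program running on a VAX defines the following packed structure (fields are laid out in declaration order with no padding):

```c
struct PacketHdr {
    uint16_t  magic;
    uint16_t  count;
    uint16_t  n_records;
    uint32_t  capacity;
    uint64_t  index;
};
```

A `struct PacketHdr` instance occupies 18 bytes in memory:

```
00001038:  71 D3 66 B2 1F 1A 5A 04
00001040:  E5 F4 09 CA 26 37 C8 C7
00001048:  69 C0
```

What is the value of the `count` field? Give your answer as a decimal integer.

`count` follows `magic` (2 bytes), so it starts at byte offset 2 and occupies 2 bytes.
Bytes at offsets 2..3: 66 B2.
Little-endian: lowest address holds the least-significant byte.
Reassemble most-significant byte first: B2 66 → 0xB266.
0xB266 = 45670.

45670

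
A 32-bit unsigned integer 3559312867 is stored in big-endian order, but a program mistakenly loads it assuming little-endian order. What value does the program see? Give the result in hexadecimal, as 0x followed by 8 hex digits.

3559312867 in 32-bit hexadecimal is 0xD426CDE3.
Stored big-endian, the bytes at ascending addresses are D4 26 CD E3.
Read back as little-endian, the first byte is least significant, giving 0xE3CD26D4.

0xE3CD26D4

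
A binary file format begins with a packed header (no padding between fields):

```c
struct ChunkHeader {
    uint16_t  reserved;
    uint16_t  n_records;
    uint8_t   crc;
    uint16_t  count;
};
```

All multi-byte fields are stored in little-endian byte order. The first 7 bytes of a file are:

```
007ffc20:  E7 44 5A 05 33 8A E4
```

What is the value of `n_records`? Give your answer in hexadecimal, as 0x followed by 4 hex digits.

`n_records` follows `reserved` (2 bytes), so it starts at byte offset 2 and occupies 2 bytes.
Bytes at offsets 2..3: 5A 05.
Little-endian stores the least-significant byte at the lowest address.
Reassemble most-significant byte first: 05 5A → 0x055A.

0x055A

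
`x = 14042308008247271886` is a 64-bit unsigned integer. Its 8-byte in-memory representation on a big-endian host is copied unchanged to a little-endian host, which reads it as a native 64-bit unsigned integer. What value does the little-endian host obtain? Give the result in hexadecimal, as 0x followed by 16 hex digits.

0xCEA133F2BB4CE0C2

14042308008247271886 in 64-bit hexadecimal is 0xC2E04CBBF233A1CE.
Stored big-endian, the bytes at ascending addresses are C2 E0 4C BB F2 33 A1 CE.
Read back as little-endian, the first byte is least significant, giving 0xCEA133F2BB4CE0C2.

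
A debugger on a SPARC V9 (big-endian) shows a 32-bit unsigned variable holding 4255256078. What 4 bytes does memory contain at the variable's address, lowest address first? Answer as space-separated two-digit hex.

4255256078 in hexadecimal, padded to 32 bits, is 0xFDA20E0E.
Split into bytes (most-significant first): FD A2 0E 0E.
In big-endian order the high byte comes first in memory.
So the memory order matches the most-significant-first order: FD A2 0E 0E.

FD A2 0E 0E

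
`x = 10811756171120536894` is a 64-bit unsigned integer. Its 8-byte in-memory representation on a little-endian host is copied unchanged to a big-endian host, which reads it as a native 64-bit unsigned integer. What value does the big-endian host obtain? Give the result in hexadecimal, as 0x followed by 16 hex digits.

0x3EEDC659F4120B96

10811756171120536894 in 64-bit hexadecimal is 0x960B12F459C6ED3E.
Stored little-endian, the bytes at ascending addresses are 3E ED C6 59 F4 12 0B 96.
Read back as big-endian, the last byte is least significant, giving 0x3EEDC659F4120B96.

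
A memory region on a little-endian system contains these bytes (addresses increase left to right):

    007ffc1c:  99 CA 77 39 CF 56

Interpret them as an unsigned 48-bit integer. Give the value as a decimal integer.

95448022370969

In little-endian order the low byte comes first in memory.
Reassemble most-significant byte first: 56 CF 39 77 CA 99 → 0x56CF3977CA99.
0x56CF3977CA99 = 95448022370969.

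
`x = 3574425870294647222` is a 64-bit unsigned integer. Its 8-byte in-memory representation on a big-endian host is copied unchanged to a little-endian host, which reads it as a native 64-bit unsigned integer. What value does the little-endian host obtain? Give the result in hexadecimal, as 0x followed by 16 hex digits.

0xB601E11264E99A31

3574425870294647222 in 64-bit hexadecimal is 0x319AE96412E101B6.
Stored big-endian, the bytes at ascending addresses are 31 9A E9 64 12 E1 01 B6.
Read back as little-endian, the first byte is least significant, giving 0xB601E11264E99A31.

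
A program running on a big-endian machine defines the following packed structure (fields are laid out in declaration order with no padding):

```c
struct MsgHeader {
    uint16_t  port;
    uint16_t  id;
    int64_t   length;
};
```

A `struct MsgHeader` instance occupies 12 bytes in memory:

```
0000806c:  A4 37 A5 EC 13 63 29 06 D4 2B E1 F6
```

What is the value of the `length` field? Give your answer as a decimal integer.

1397005418721174006

`length` follows `port` (2 B), `id` (2 B), so it starts at offset 2 + 2 = 4 and occupies 8 bytes.
Bytes at offsets 4..11: 13 63 29 06 D4 2B E1 F6.
Big-endian stores the most-significant byte at the lowest address.
The bytes are already most-significant first: 0x13632906D42BE1F6.
0x13632906D42BE1F6 = 1397005418721174006.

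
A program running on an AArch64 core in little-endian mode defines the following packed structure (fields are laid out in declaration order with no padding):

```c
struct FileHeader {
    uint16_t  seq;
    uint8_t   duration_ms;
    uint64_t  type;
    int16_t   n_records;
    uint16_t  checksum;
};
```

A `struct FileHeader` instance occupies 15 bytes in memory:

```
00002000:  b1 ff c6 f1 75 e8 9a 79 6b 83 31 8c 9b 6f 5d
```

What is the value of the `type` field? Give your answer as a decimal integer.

`type` follows `seq` (2 B), `duration_ms` (1 B), so it starts at offset 2 + 1 = 3 and occupies 8 bytes.
Bytes at offsets 3..10: F1 75 E8 9A 79 6B 83 31.
Little-endian: lowest address holds the least-significant byte.
Reassemble most-significant byte first: 31 83 6B 79 9A E8 75 F1 → 0x31836B799AE875F1.
0x31836B799AE875F1 = 3567813499841705457.

3567813499841705457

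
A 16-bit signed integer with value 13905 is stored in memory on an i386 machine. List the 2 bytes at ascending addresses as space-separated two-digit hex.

13905 in hexadecimal, padded to 16 bits, is 0x3651.
Split into bytes (most-significant first): 36 51.
Little-endian stores the least-significant byte at the lowest address.
So at ascending addresses the bytes are 51 36.

51 36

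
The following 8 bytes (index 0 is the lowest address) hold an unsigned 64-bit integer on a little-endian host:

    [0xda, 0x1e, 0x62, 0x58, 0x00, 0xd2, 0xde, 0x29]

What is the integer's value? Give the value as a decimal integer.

In little-endian order the low byte comes first in memory.
Reassemble most-significant byte first: 29 DE D2 00 58 62 1E DA → 0x29DED20058621EDA.
0x29DED20058621EDA = 3017079699309469402.

3017079699309469402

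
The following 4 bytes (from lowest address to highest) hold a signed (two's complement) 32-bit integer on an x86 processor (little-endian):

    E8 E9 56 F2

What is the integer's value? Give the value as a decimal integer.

-229185048

In little-endian order the low byte comes first in memory.
Reassemble most-significant byte first: F2 56 E9 E8 → 0xF256E9E8.
Top bit is set, so as a signed 32-bit value this is 0xF256E9E8 − 2^32 = -229185048.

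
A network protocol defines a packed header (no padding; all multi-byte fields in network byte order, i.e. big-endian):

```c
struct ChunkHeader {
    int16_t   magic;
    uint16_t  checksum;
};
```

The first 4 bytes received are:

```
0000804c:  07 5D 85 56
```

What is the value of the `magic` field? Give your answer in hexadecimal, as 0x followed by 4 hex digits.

`magic` is the first field, at byte offset 0, occupying 2 bytes.
Bytes at offsets 0..1: 07 5D.
Big-endian stores the most-significant byte at the lowest address.
The bytes are already most-significant first: 0x075D.

0x075D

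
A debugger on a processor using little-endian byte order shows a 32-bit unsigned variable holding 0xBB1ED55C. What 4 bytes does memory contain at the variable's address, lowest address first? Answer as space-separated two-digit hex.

Split into bytes (most-significant first): BB 1E D5 5C.
In little-endian order the low byte comes first in memory.
So at ascending addresses the bytes are 5C D5 1E BB.

5C D5 1E BB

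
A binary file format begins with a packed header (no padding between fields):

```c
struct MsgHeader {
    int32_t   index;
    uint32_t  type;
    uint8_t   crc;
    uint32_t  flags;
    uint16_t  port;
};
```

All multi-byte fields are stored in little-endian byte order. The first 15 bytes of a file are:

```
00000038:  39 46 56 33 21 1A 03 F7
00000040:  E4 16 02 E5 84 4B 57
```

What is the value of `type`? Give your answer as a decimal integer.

4144175649

`type` follows `index` (4 bytes), so it starts at byte offset 4 and occupies 4 bytes.
Bytes at offsets 4..7: 21 1A 03 F7.
In little-endian order the low byte comes first in memory.
Reassemble most-significant byte first: F7 03 1A 21 → 0xF7031A21.
0xF7031A21 = 4144175649.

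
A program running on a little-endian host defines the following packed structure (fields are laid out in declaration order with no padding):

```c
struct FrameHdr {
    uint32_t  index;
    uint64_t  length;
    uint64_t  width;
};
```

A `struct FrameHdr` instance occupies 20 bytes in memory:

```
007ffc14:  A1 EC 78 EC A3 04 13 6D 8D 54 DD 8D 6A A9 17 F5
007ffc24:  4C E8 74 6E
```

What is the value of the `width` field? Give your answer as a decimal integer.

7959241858697636202

`width` follows `index` (4 B), `length` (8 B), so it starts at offset 4 + 8 = 12 and occupies 8 bytes.
Bytes at offsets 12..19: 6A A9 17 F5 4C E8 74 6E.
Little-endian: lowest address holds the least-significant byte.
Reassemble most-significant byte first: 6E 74 E8 4C F5 17 A9 6A → 0x6E74E84CF517A96A.
0x6E74E84CF517A96A = 7959241858697636202.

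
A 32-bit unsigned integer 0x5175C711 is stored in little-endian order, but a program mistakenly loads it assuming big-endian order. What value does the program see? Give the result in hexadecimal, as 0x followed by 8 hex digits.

0x11C77551

Stored little-endian, the bytes at ascending addresses are 11 C7 75 51.
Read back as big-endian, the last byte is least significant, giving 0x11C77551.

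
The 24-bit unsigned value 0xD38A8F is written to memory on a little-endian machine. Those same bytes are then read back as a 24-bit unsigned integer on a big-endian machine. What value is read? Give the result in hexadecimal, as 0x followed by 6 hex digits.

Stored little-endian, the bytes at ascending addresses are 8F 8A D3.
Read back as big-endian, the last byte is least significant, giving 0x8F8AD3.

0x8F8AD3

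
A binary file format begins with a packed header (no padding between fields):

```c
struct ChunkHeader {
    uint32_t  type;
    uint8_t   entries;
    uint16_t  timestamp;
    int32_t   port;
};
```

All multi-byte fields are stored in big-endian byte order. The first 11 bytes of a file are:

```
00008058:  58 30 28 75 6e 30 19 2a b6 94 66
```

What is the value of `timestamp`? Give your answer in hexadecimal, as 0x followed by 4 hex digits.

`timestamp` follows `type` (4 B), `entries` (1 B), so it starts at offset 4 + 1 = 5 and occupies 2 bytes.
Bytes at offsets 5..6: 30 19.
Big-endian: lowest address holds the most-significant byte.
The bytes are already most-significant first: 0x3019.

0x3019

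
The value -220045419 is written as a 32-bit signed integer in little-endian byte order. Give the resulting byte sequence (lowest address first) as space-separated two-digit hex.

95 5F E2 F2

Two's complement of -220045419 in 32 bits: 220045419 = 0x0D1DA06B; invert → 0xF2E25F94; add 1 → 0xF2E25F95.
Split into bytes (most-significant first): F2 E2 5F 95.
In little-endian order the low byte comes first in memory.
So at ascending addresses the bytes are 95 5F E2 F2.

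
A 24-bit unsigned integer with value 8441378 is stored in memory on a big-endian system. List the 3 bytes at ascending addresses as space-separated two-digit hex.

8441378 in hexadecimal, padded to 24 bits, is 0x80CE22.
Split into bytes (most-significant first): 80 CE 22.
In big-endian order the high byte comes first in memory.
So the memory order matches the most-significant-first order: 80 CE 22.

80 CE 22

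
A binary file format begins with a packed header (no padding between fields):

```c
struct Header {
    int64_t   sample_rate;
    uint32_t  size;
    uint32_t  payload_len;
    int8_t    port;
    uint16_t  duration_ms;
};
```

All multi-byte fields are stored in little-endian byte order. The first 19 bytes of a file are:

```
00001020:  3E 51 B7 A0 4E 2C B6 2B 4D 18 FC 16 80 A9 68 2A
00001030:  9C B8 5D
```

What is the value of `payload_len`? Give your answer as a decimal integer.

`payload_len` follows `sample_rate` (8 B), `size` (4 B), so it starts at offset 8 + 4 = 12 and occupies 4 bytes.
Bytes at offsets 12..15: 80 A9 68 2A.
In little-endian order the low byte comes first in memory.
Reassemble most-significant byte first: 2A 68 A9 80 → 0x2A68A980.
0x2A68A980 = 711502208.

711502208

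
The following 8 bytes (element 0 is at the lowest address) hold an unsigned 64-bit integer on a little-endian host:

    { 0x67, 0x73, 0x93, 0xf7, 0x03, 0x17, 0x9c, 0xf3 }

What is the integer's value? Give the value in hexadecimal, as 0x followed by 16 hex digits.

0xF39C1703F7937367

Little-endian stores the least-significant byte at the lowest address.
Reassemble most-significant byte first: F3 9C 17 03 F7 93 73 67 → 0xF39C1703F7937367.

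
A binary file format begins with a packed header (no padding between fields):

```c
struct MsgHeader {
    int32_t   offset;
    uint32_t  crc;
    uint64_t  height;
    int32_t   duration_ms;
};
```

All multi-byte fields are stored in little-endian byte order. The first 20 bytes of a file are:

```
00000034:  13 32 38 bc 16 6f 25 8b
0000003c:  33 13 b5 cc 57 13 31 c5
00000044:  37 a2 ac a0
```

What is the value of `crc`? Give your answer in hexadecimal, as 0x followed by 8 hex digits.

`crc` follows `offset` (4 bytes), so it starts at byte offset 4 and occupies 4 bytes.
Bytes at offsets 4..7: 16 6F 25 8B.
Little-endian: lowest address holds the least-significant byte.
Reassemble most-significant byte first: 8B 25 6F 16 → 0x8B256F16.

0x8B256F16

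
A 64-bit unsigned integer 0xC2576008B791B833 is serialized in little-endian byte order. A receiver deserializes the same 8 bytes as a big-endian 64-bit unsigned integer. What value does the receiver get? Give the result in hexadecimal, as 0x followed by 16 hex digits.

Stored little-endian, the bytes at ascending addresses are 33 B8 91 B7 08 60 57 C2.
Read back as big-endian, the last byte is least significant, giving 0x33B891B7086057C2.

0x33B891B7086057C2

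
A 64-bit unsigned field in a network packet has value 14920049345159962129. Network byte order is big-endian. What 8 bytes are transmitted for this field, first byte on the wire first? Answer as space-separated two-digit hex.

14920049345159962129 in hexadecimal, padded to 64 bits, is 0xCF0EA9D4618F1E11.
Split into bytes (most-significant first): CF 0E A9 D4 61 8F 1E 11.
Big-endian stores the most-significant byte at the lowest address.
So the memory order matches the most-significant-first order: CF 0E A9 D4 61 8F 1E 11.

CF 0E A9 D4 61 8F 1E 11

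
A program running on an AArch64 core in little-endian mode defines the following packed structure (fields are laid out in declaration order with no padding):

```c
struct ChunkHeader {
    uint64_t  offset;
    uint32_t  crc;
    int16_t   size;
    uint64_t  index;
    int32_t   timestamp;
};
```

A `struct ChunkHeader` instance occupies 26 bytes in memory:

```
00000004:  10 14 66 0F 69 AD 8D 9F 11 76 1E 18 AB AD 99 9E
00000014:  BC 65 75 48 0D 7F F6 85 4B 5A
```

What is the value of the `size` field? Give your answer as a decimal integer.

-21077

`size` follows `offset` (8 B), `crc` (4 B), so it starts at offset 8 + 4 = 12 and occupies 2 bytes.
Bytes at offsets 12..13: AB AD.
Little-endian stores the least-significant byte at the lowest address.
Reassemble most-significant byte first: AD AB → 0xADAB.
Top bit is set, so as a signed 16-bit value this is 0xADAB − 2^16 = -21077.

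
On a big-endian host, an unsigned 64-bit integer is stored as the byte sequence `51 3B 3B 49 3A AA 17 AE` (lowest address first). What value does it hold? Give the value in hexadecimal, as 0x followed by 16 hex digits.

0x513B3B493AAA17AE

Big-endian stores the most-significant byte at the lowest address.
The bytes are already most-significant first: 0x513B3B493AAA17AE.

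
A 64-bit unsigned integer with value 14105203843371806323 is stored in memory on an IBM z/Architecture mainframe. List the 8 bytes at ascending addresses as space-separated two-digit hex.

14105203843371806323 in hexadecimal, padded to 64 bits, is 0xC3BFC029B8A6AE73.
Split into bytes (most-significant first): C3 BF C0 29 B8 A6 AE 73.
Big-endian stores the most-significant byte at the lowest address.
So the memory order matches the most-significant-first order: C3 BF C0 29 B8 A6 AE 73.

C3 BF C0 29 B8 A6 AE 73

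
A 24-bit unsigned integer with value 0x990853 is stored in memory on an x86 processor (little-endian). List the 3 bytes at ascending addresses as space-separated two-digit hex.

Split into bytes (most-significant first): 99 08 53.
In little-endian order the low byte comes first in memory.
So at ascending addresses the bytes are 53 08 99.

53 08 99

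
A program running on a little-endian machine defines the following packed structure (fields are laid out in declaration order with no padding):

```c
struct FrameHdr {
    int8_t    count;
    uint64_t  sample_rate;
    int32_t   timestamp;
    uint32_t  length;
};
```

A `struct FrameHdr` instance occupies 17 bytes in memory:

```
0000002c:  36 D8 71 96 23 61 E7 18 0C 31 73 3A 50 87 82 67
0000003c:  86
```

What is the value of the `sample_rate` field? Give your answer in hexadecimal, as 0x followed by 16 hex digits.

0x0C18E761239671D8

`sample_rate` follows `count` (1 byte), so it starts at byte offset 1 and occupies 8 bytes.
Bytes at offsets 1..8: D8 71 96 23 61 E7 18 0C.
Little-endian stores the least-significant byte at the lowest address.
Reassemble most-significant byte first: 0C 18 E7 61 23 96 71 D8 → 0x0C18E761239671D8.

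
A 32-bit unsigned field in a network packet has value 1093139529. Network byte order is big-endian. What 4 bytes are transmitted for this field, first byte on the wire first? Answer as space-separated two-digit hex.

1093139529 in hexadecimal, padded to 32 bits, is 0x4127FC49.
Split into bytes (most-significant first): 41 27 FC 49.
Big-endian: lowest address holds the most-significant byte.
So the memory order matches the most-significant-first order: 41 27 FC 49.

41 27 FC 49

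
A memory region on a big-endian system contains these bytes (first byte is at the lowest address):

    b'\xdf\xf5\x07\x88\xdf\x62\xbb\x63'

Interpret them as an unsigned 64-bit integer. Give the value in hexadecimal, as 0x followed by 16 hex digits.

Big-endian: lowest address holds the most-significant byte.
The bytes are already most-significant first: 0xDFF50788DF62BB63.

0xDFF50788DF62BB63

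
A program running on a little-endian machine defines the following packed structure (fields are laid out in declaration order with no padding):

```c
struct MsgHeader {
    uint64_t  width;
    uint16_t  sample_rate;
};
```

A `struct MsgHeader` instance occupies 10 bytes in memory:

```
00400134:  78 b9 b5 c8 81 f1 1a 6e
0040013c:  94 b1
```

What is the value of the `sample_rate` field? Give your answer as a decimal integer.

`sample_rate` follows `width` (8 bytes), so it starts at byte offset 8 and occupies 2 bytes.
Bytes at offsets 8..9: 94 B1.
Little-endian stores the least-significant byte at the lowest address.
Reassemble most-significant byte first: B1 94 → 0xB194.
0xB194 = 45460.

45460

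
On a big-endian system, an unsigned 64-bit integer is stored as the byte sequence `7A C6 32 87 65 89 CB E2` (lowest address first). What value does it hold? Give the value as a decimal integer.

Big-endian stores the most-significant byte at the lowest address.
The bytes are already most-significant first: 0x7AC632876589CBE2.
0x7AC632876589CBE2 = 8846814075121421282.

8846814075121421282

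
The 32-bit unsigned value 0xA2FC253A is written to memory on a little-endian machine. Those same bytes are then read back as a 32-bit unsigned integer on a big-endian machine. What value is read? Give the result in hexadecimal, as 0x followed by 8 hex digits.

Stored little-endian, the bytes at ascending addresses are 3A 25 FC A2.
Read back as big-endian, the last byte is least significant, giving 0x3A25FCA2.

0x3A25FCA2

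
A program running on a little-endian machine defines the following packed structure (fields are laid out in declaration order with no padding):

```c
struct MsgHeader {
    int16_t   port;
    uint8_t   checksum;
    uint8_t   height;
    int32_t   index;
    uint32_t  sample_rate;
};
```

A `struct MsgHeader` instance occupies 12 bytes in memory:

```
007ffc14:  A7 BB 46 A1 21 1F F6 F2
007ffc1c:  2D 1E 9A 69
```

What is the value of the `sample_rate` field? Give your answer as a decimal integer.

`sample_rate` follows `port` (2 B), `checksum` (1 B), `height` (1 B), `index` (4 B), so it starts at offset 2 + 1 + 1 + 4 = 8 and occupies 4 bytes.
Bytes at offsets 8..11: 2D 1E 9A 69.
Little-endian: lowest address holds the least-significant byte.
Reassemble most-significant byte first: 69 9A 1E 2D → 0x699A1E2D.
0x699A1E2D = 1771707949.

1771707949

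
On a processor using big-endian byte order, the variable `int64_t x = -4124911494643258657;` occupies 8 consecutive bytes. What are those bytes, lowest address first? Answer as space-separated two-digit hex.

C6 C1 5E D9 AF DC EA DF

Two's complement of -4124911494643258657 in 64 bits: 4124911494643258657 = 0x393EA12650231521; invert → 0xC6C15ED9AFDCEADE; add 1 → 0xC6C15ED9AFDCEADF.
Split into bytes (most-significant first): C6 C1 5E D9 AF DC EA DF.
Big-endian: lowest address holds the most-significant byte.
So the memory order matches the most-significant-first order: C6 C1 5E D9 AF DC EA DF.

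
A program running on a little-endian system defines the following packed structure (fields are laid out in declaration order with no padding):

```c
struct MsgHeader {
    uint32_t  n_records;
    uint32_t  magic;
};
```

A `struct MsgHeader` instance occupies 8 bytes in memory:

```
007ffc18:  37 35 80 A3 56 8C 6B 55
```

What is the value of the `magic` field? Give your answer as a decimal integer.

1433111638

`magic` follows `n_records` (4 bytes), so it starts at byte offset 4 and occupies 4 bytes.
Bytes at offsets 4..7: 56 8C 6B 55.
Little-endian stores the least-significant byte at the lowest address.
Reassemble most-significant byte first: 55 6B 8C 56 → 0x556B8C56.
0x556B8C56 = 1433111638.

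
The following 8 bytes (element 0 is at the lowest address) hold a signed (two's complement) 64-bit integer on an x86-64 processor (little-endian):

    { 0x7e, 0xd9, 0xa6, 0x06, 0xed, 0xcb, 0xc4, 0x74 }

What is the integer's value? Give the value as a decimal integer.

Little-endian: lowest address holds the least-significant byte.
Reassemble most-significant byte first: 74 C4 CB ED 06 A6 D9 7E → 0x74C4CBED06A6D97E.
0x74C4CBED06A6D97E = 8414074222714214782.

8414074222714214782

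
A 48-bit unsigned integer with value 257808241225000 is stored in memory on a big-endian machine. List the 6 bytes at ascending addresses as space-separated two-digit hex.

257808241225000 in hexadecimal, padded to 48 bits, is 0xEA79A8A36D28.
Split into bytes (most-significant first): EA 79 A8 A3 6D 28.
In big-endian order the high byte comes first in memory.
So the memory order matches the most-significant-first order: EA 79 A8 A3 6D 28.

EA 79 A8 A3 6D 28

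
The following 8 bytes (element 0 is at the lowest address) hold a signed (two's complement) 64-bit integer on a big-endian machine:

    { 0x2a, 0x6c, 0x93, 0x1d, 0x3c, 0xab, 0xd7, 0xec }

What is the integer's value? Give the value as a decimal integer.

3056980000858953708

Big-endian stores the most-significant byte at the lowest address.
The bytes are already most-significant first: 0x2A6C931D3CABD7EC.
0x2A6C931D3CABD7EC = 3056980000858953708.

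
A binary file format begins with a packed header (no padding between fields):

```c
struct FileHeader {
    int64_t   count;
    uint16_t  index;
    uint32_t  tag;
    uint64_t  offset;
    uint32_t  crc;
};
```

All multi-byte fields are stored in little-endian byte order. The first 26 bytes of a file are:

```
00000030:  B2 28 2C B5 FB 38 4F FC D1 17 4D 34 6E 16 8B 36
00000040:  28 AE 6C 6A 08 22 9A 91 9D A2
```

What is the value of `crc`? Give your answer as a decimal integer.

2728235418

`crc` follows `count` (8 B), `index` (2 B), `tag` (4 B), `offset` (8 B), so it starts at offset 8 + 2 + 4 + 8 = 22 and occupies 4 bytes.
Bytes at offsets 22..25: 9A 91 9D A2.
Little-endian: lowest address holds the least-significant byte.
Reassemble most-significant byte first: A2 9D 91 9A → 0xA29D919A.
0xA29D919A = 2728235418.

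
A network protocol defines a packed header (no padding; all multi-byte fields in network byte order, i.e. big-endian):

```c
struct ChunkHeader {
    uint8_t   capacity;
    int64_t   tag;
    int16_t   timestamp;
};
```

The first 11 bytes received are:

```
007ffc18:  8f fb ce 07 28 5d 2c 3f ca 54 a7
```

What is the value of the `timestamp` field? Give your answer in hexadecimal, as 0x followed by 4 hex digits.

0x54A7

`timestamp` follows `capacity` (1 B), `tag` (8 B), so it starts at offset 1 + 8 = 9 and occupies 2 bytes.
Bytes at offsets 9..10: 54 A7.
Big-endian: lowest address holds the most-significant byte.
The bytes are already most-significant first: 0x54A7.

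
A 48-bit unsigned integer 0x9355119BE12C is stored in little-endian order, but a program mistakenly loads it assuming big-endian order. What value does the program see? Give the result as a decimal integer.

Stored little-endian, the bytes at ascending addresses are 2C E1 9B 11 55 93.
Read back as big-endian, the last byte is least significant, giving 0x2CE19B115593.
0x2CE19B115593 = 49347480868243.

49347480868243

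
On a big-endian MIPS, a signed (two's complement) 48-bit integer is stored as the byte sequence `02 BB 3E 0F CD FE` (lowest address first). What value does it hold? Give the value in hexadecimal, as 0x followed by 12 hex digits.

In big-endian order the high byte comes first in memory.
The bytes are already most-significant first: 0x02BB3E0FCDFE.

0x02BB3E0FCDFE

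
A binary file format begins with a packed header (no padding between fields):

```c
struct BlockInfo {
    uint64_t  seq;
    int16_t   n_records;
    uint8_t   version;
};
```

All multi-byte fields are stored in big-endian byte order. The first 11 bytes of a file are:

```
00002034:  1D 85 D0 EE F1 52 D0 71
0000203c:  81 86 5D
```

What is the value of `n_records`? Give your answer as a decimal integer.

-32378

`n_records` follows `seq` (8 bytes), so it starts at byte offset 8 and occupies 2 bytes.
Bytes at offsets 8..9: 81 86.
Big-endian stores the most-significant byte at the lowest address.
The bytes are already most-significant first: 0x8186.
Top bit is set, so as a signed 16-bit value this is 0x8186 − 2^16 = -32378.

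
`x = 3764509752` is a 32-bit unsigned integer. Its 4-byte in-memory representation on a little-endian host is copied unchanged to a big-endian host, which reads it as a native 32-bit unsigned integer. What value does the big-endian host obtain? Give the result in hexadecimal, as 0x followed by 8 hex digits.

0x38DC61E0

3764509752 in 32-bit hexadecimal is 0xE061DC38.
Stored little-endian, the bytes at ascending addresses are 38 DC 61 E0.
Read back as big-endian, the last byte is least significant, giving 0x38DC61E0.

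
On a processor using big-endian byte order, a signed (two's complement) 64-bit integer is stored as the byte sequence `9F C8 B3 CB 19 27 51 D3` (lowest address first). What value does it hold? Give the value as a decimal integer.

-6933093941455138349

Big-endian: lowest address holds the most-significant byte.
The bytes are already most-significant first: 0x9FC8B3CB192751D3.
Top bit is set, so as a signed 64-bit value this is 0x9FC8B3CB192751D3 − 2^64 = -6933093941455138349.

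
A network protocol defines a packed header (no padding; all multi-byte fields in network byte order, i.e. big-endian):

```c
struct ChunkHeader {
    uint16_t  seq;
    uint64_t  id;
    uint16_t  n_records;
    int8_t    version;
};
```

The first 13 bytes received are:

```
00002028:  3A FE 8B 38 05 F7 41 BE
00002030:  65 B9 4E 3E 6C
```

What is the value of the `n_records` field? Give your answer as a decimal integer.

20030

`n_records` follows `seq` (2 B), `id` (8 B), so it starts at offset 2 + 8 = 10 and occupies 2 bytes.
Bytes at offsets 10..11: 4E 3E.
In big-endian order the high byte comes first in memory.
The bytes are already most-significant first: 0x4E3E.
0x4E3E = 20030.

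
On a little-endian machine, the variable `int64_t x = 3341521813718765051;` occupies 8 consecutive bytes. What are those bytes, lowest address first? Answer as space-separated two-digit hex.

FB 0D ED AB 62 78 5F 2E

3341521813718765051 in hexadecimal, padded to 64 bits, is 0x2E5F7862ABED0DFB.
Split into bytes (most-significant first): 2E 5F 78 62 AB ED 0D FB.
Little-endian stores the least-significant byte at the lowest address.
So at ascending addresses the bytes are FB 0D ED AB 62 78 5F 2E.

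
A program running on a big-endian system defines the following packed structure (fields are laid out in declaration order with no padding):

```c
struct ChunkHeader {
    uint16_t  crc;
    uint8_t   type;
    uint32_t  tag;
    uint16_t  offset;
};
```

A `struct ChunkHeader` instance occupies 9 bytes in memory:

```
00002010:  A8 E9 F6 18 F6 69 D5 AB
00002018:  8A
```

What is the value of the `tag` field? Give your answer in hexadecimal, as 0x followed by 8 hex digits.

0x18F669D5

`tag` follows `crc` (2 B), `type` (1 B), so it starts at offset 2 + 1 = 3 and occupies 4 bytes.
Bytes at offsets 3..6: 18 F6 69 D5.
In big-endian order the high byte comes first in memory.
The bytes are already most-significant first: 0x18F669D5.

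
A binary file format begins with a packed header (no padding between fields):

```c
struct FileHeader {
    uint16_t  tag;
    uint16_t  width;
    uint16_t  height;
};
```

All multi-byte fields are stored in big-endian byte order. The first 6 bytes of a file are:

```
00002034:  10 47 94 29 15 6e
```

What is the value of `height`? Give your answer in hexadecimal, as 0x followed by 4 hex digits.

`height` follows `tag` (2 B), `width` (2 B), so it starts at offset 2 + 2 = 4 and occupies 2 bytes.
Bytes at offsets 4..5: 15 6E.
In big-endian order the high byte comes first in memory.
The bytes are already most-significant first: 0x156E.

0x156E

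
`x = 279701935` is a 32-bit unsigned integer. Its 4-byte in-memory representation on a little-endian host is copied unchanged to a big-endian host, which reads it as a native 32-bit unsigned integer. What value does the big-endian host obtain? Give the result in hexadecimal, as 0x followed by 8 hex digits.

0xAFE9AB10

279701935 in 32-bit hexadecimal is 0x10ABE9AF.
Stored little-endian, the bytes at ascending addresses are AF E9 AB 10.
Read back as big-endian, the last byte is least significant, giving 0xAFE9AB10.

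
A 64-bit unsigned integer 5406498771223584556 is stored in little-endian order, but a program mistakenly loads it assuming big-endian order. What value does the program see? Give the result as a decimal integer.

3179364117928281931

5406498771223584556 in 64-bit hexadecimal is 0x4B07BDFCD15E1F2C.
Stored little-endian, the bytes at ascending addresses are 2C 1F 5E D1 FC BD 07 4B.
Read back as big-endian, the last byte is least significant, giving 0x2C1F5ED1FCBD074B.
0x2C1F5ED1FCBD074B = 3179364117928281931.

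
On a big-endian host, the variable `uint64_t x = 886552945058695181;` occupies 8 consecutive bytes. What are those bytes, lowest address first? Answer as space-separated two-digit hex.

886552945058695181 in hexadecimal, padded to 64 bits, is 0x0C4DAB34D4CCC80D.
Split into bytes (most-significant first): 0C 4D AB 34 D4 CC C8 0D.
Big-endian stores the most-significant byte at the lowest address.
So the memory order matches the most-significant-first order: 0C 4D AB 34 D4 CC C8 0D.

0C 4D AB 34 D4 CC C8 0D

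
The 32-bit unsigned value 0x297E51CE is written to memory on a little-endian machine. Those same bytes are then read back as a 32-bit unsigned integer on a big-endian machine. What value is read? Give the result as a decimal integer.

3461447209

Stored little-endian, the bytes at ascending addresses are CE 51 7E 29.
Read back as big-endian, the last byte is least significant, giving 0xCE517E29.
0xCE517E29 = 3461447209.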